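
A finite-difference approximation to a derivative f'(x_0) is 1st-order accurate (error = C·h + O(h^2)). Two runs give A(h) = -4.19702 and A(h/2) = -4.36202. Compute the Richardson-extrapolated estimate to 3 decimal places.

Extrapolated value = (2·A(h/2) − A(h)) / (2 − 1)
= (2·(-4.36202) − (-4.19702)) / 1
= -4.52702 / 1 = -4.52702

-4.527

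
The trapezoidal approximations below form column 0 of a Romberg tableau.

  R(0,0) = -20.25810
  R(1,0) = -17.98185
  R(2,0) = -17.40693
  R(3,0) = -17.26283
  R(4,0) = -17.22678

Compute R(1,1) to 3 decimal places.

-17.223

Richardson extrapolation on the trapezoidal column (denominator 4−1=3):
R(1,1) = -17.98185 + (-17.98185 − (-20.25810))/3 = -17.22310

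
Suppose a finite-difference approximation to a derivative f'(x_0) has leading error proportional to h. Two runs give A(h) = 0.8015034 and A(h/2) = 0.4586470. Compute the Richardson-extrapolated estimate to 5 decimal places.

0.11579

The leading error scales as h; refining by a factor of 2 reduces it by 2^1 = 2.
Extrapolated value = (2·A(h/2) − A(h)) / (2 − 1)
= (2·0.4586470 − 0.8015034) / 1
= 0.1157906 / 1 = 0.1157906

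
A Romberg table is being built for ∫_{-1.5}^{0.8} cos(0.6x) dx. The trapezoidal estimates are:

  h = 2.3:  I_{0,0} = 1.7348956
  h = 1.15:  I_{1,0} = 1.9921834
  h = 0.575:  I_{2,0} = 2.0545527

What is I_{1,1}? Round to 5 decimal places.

2.07795

Richardson extrapolation on the trapezoidal column (denominator 4−1=3):
I_{1,1} = 1.9921834 + (1.9921834 − 1.7348956)/3 = 2.0779460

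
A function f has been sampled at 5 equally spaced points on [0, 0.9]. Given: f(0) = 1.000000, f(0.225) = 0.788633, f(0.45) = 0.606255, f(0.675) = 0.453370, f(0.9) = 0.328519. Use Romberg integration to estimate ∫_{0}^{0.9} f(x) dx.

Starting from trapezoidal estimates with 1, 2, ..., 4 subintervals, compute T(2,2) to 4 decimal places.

0.5632

T(0,0) (trapezoid, 1 panel, h=0.9000): 0.597834
T(1,0) (trapezoid, 2 panels, h=0.4500): 0.571732
T(2,0) (trapezoid, 4 panels, h=0.2250): 0.565316
T(1,1) = 0.571732 + (0.571732 − 0.597834)/3 = 0.563031
T(2,1) = 0.565316 + (0.565316 − 0.571732)/3 = 0.563177
T(2,2) = 0.563177 + (0.563177 − 0.563031)/15 = 0.563187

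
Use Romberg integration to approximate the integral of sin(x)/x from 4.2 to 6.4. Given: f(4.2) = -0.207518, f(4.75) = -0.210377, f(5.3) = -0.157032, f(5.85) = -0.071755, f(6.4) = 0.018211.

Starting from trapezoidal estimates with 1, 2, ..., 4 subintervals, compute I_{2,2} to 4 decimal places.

-0.2991

I_{0,0} (trapezoid, 1 panel, h=2.2000): -0.208238
I_{1,0} (trapezoid, 2 panels, h=1.1000): -0.276854
I_{2,0} (trapezoid, 4 panels, h=0.5500): -0.293600
I_{1,1} = -0.276854 + (-0.276854 − (-0.208238))/3 = -0.299726
I_{2,1} = -0.293600 + (-0.293600 − (-0.276854))/3 = -0.299182
I_{2,2} = -0.299182 + (-0.299182 − (-0.299726))/15 = -0.299146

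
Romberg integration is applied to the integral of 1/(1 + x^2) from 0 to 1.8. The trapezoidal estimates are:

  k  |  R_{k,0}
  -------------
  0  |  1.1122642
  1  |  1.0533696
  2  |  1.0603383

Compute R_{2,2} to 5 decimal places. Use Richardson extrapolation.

1.06459

R_{1,1} = 1.0533696 + (1.0533696 − 1.1122642)/3 = 1.0337381
R_{2,1} = 1.0603383 + (1.0603383 − 1.0533696)/3 = 1.0626612
R_{2,2} = (16·1.0626612 − 1.0337381) / 15 = 1.0645894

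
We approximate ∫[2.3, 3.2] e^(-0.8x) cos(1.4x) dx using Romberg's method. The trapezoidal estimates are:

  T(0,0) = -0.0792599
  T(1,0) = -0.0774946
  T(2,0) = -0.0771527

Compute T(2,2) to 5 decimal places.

Richardson extrapolation on the trapezoidal column (denominator 4−1=3):
T(1,1) = (4·(-0.0774946) − (-0.0792599)) / 3 = -0.0769062
T(2,1) = -0.0771527 + (-0.0771527 − (-0.0774946))/3 = -0.0770387
T(2,2) = -0.0770387 + (-0.0770387 − (-0.0769062))/15 = -0.0770475
(Column j=1 coincides with Simpson's rule on the same nodes.)

-0.07705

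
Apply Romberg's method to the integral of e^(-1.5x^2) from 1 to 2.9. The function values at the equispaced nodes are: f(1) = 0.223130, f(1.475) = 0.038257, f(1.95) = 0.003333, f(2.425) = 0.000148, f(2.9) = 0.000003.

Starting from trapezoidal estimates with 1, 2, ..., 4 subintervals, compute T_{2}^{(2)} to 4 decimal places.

T_{0}^{(0)} (trapezoid, 1 panel, h=1.9000): 0.211976
T_{1}^{(0)} (trapezoid, 2 panels, h=0.9500): 0.109155
T_{2}^{(0)} (trapezoid, 4 panels, h=0.4750): 0.072820
T_{1}^{(1)} = 0.109155 + (0.109155 − 0.211976)/3 = 0.074881
T_{2}^{(1)} = 0.072820 + (0.072820 − 0.109155)/3 = 0.060708
T_{2}^{(2)} = 0.060708 + (0.060708 − 0.074881)/15 = 0.059763

0.0598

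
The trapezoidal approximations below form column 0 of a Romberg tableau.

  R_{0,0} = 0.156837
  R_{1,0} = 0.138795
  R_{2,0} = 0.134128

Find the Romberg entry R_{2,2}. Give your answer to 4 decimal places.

Richardson extrapolation on the trapezoidal column (denominator 4−1=3):
R_{1,1} = (4·0.138795 − 0.156837) / 3 = 0.132781
R_{2,1} = 0.134128 + (0.134128 − 0.138795)/3 = 0.132572
R_{2,2} = (16·0.132572 − 0.132781) / 15 = 0.132558
(Column j=1 coincides with Simpson's rule on the same nodes.)

0.1326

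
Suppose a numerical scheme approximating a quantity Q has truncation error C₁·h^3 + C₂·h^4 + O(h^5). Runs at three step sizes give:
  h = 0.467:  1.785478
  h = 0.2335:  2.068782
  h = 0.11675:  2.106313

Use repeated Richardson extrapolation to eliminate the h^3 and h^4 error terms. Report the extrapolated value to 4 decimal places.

First eliminate the h^3 term (factor 2^3 = 8):
  B₁ = (8·2.068782 − 1.785478)/7 = 2.109254
  B₂ = (8·2.106313 − 2.068782)/7 = 2.111675
Then eliminate the h^4 term (factor 2^4 = 16):
  (16·2.111675 − 2.109254)/15 = 2.111836

2.1118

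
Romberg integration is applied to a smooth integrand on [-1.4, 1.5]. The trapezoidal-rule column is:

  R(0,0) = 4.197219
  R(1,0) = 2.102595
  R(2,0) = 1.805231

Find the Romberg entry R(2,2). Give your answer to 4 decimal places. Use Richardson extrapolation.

Richardson extrapolation on the trapezoidal column (denominator 4−1=3):
R(1,1) = (4·2.102595 − 4.197219) / 3 = 1.404387
R(2,1) = 1.805231 + (1.805231 − 2.102595)/3 = 1.706110
R(2,2) = (16·1.706110 − 1.404387) / 15 = 1.726225
(Column j=1 coincides with Simpson's rule on the same nodes.)

1.7262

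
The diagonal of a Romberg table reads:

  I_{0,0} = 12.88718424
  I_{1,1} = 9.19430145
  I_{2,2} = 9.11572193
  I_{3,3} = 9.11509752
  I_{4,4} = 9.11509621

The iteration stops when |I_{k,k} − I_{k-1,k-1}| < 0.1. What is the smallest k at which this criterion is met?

|I_{1,1} − I_{0,0}| = 3.69288279 ≥ 0.1
|I_{2,2} − I_{1,1}| = 0.07857952 < 0.1

k = 2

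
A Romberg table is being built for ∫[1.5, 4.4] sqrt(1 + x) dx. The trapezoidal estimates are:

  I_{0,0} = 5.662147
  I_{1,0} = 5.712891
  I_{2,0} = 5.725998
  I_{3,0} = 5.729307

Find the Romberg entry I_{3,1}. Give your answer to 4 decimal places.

5.7304

I_{3,1} = 5.729307 + (5.729307 − 5.725998)/3 = 5.730410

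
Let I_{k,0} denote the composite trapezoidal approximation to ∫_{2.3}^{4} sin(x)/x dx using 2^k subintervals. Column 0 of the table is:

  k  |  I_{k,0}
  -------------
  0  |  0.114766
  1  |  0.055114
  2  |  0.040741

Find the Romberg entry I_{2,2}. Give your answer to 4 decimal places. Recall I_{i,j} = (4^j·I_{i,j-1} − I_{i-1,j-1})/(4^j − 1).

0.0360

Richardson extrapolation on the trapezoidal column (denominator 4−1=3):
I_{1,1} = 0.055114 + (0.055114 − 0.114766)/3 = 0.035230
I_{2,1} = 0.040741 + (0.040741 − 0.055114)/3 = 0.035950
I_{2,2} = 0.035950 + (0.035950 − 0.035230)/15 = 0.035998
(Column j=1 coincides with Simpson's rule on the same nodes.)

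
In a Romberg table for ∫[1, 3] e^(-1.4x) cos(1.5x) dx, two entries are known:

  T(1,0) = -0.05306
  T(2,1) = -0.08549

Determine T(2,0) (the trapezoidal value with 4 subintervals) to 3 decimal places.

From T(2,1) = (4·T(2,0) − T(1,0))/3, solve for T(2,0):
4·T(2,0) = 3·(-0.08549) + (-0.05306) = -0.30953
T(2,0) = -0.07738

-0.077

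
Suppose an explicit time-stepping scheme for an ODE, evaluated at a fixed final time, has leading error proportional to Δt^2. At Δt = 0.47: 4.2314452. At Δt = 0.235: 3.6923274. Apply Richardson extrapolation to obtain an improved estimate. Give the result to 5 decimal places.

3.51262

The leading error scales as Δt^2; refining by a factor of 2 reduces it by 2^2 = 4.
Extrapolated value = (4·A(Δt/2) − A(Δt)) / (4 − 1)
= (4·3.6923274 − 4.2314452) / 3
= 10.5378644 / 3 = 3.5126215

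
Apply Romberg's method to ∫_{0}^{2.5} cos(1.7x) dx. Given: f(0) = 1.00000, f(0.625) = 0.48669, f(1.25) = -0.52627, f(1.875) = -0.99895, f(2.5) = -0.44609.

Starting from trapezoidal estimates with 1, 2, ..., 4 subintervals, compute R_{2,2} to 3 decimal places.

R_{0,0} (trapezoid, 1 panel, h=2.5000): 0.69239
R_{1,0} (trapezoid, 2 panels, h=1.2500): -0.31164
R_{2,0} (trapezoid, 4 panels, h=0.6250): -0.47598
R_{1,1} = -0.31164 + (-0.31164 − 0.69239)/3 = -0.64632
R_{2,1} = -0.47598 + (-0.47598 − (-0.31164))/3 = -0.53076
R_{2,2} = -0.53076 + (-0.53076 − (-0.64632))/15 = -0.52306

-0.523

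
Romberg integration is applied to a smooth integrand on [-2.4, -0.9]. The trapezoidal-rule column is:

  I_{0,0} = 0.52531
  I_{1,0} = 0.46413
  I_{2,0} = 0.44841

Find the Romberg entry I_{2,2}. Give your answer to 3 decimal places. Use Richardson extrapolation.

I_{1,1} = 0.46413 + (0.46413 − 0.52531)/3 = 0.44374
I_{2,1} = (4·0.44841 − 0.46413) / 3 = 0.44317
I_{2,2} = (16·0.44317 − 0.44374) / 15 = 0.44313
(Column j=1 coincides with Simpson's rule on the same nodes.)

0.443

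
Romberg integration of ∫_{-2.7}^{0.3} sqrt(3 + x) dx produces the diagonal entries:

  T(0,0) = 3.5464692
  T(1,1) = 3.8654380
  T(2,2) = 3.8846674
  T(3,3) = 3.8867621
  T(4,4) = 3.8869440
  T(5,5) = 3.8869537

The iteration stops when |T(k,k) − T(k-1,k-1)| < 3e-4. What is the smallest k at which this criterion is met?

k = 4

|T(1,1) − T(0,0)| = 0.3189688 ≥ 3e-4
|T(2,2) − T(1,1)| = 0.0192294 ≥ 3e-4
|T(3,3) − T(2,2)| = 0.0020947 ≥ 3e-4
|T(4,4) − T(3,3)| = 0.0001819 < 3e-4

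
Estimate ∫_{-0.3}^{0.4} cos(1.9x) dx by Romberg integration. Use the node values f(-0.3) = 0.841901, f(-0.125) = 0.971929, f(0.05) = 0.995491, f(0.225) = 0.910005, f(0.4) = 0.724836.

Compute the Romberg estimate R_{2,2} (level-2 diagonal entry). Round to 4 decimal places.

R_{0,0} (trapezoid, 1 panel, h=0.7000): 0.548358
R_{1,0} (trapezoid, 2 panels, h=0.3500): 0.622601
R_{2,0} (trapezoid, 4 panels, h=0.1750): 0.640639
R_{1,1} = 0.622601 + (0.622601 − 0.548358)/3 = 0.647349
R_{2,1} = 0.640639 + (0.640639 − 0.622601)/3 = 0.646652
R_{2,2} = 0.646652 + (0.646652 − 0.647349)/15 = 0.646606

0.6466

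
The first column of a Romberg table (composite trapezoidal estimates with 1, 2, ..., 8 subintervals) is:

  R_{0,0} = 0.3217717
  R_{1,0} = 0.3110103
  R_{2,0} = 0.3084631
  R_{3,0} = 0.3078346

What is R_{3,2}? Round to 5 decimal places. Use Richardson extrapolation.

0.30763

Richardson extrapolation on the trapezoidal column (denominator 4−1=3):
R_{2,1} = 0.3084631 + (0.3084631 − 0.3110103)/3 = 0.3076140
R_{3,1} = (4·0.3078346 − 0.3084631) / 3 = 0.3076251
R_{3,2} = (16·0.3076251 − 0.3076140) / 15 = 0.3076258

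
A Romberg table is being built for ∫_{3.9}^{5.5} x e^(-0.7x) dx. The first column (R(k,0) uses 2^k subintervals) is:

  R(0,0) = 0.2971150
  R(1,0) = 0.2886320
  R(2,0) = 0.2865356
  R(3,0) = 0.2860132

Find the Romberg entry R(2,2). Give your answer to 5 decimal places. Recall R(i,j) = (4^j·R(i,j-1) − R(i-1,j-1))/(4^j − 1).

R(1,1) = 0.2886320 + (0.2886320 − 0.2971150)/3 = 0.2858043
R(2,1) = 0.2865356 + (0.2865356 − 0.2886320)/3 = 0.2858368
R(2,2) = (16·0.2858368 − 0.2858043) / 15 = 0.2858390

0.28584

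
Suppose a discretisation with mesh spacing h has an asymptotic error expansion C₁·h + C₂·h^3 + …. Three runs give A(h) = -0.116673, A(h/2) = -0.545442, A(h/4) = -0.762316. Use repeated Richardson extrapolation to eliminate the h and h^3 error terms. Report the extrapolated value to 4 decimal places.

-0.9799

First eliminate the h term (factor 2^1 = 2):
  B₁ = (2·(-0.545442) − (-0.116673))/1 = -0.974211
  B₂ = (2·(-0.762316) − (-0.545442))/1 = -0.979190
Then eliminate the h^3 term (factor 2^3 = 8):
  (8·(-0.979190) − (-0.974211))/7 = -0.979901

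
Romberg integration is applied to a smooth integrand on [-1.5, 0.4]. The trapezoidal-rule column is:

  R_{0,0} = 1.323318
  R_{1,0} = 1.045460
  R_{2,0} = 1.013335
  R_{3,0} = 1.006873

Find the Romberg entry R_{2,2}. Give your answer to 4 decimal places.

1.0059

R_{1,1} = 1.045460 + (1.045460 − 1.323318)/3 = 0.952841
R_{2,1} = 1.013335 + (1.013335 − 1.045460)/3 = 1.002627
R_{2,2} = 1.002627 + (1.002627 − 0.952841)/15 = 1.005946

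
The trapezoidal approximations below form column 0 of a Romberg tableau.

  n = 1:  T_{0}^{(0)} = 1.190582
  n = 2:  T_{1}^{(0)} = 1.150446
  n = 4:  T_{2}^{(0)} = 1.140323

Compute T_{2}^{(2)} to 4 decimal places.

Richardson extrapolation on the trapezoidal column (denominator 4−1=3):
T_{1}^{(1)} = (4·1.150446 − 1.190582) / 3 = 1.137067
T_{2}^{(1)} = (4·1.140323 − 1.150446) / 3 = 1.136949
T_{2}^{(2)} = (16·1.136949 − 1.137067) / 15 = 1.136941

1.1369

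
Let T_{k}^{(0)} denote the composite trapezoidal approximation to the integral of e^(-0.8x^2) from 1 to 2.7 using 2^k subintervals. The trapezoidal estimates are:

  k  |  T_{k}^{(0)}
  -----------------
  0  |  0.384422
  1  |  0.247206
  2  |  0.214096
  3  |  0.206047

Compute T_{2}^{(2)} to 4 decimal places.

Richardson extrapolation on the trapezoidal column (denominator 4−1=3):
T_{1}^{(1)} = (4·0.247206 − 0.384422) / 3 = 0.201467
T_{2}^{(1)} = 0.214096 + (0.214096 − 0.247206)/3 = 0.203059
T_{2}^{(2)} = (16·0.203059 − 0.201467) / 15 = 0.203165

0.2032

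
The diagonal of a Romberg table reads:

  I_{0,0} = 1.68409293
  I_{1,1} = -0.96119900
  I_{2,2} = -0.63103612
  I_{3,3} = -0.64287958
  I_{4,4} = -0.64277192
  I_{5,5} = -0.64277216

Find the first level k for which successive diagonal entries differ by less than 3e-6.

k = 5

|I_{1,1} − I_{0,0}| = 2.64529193 ≥ 3e-6
|I_{2,2} − I_{1,1}| = 0.33016288 ≥ 3e-6
|I_{3,3} − I_{2,2}| = 0.01184346 ≥ 3e-6
|I_{4,4} − I_{3,3}| = 0.00010766 ≥ 3e-6
|I_{5,5} − I_{4,4}| = 0.00000024 < 3e-6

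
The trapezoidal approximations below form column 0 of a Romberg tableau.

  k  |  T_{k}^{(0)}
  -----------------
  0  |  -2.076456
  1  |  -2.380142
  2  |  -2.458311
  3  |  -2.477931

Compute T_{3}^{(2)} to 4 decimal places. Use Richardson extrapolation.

Richardson extrapolation on the trapezoidal column (denominator 4−1=3):
T_{2}^{(1)} = (4·(-2.458311) − (-2.380142)) / 3 = -2.484367
T_{3}^{(1)} = -2.477931 + (-2.477931 − (-2.458311))/3 = -2.484471
T_{3}^{(2)} = -2.484471 + (-2.484471 − (-2.484367))/15 = -2.484478

-2.4845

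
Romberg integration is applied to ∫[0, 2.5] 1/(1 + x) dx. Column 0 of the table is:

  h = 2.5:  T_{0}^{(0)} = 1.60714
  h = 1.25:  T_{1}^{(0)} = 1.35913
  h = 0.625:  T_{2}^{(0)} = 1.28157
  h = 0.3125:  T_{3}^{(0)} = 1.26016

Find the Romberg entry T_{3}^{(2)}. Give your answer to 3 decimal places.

Richardson extrapolation on the trapezoidal column (denominator 4−1=3):
T_{2}^{(1)} = (4·1.28157 − 1.35913) / 3 = 1.25572
T_{3}^{(1)} = (4·1.26016 − 1.28157) / 3 = 1.25302
T_{3}^{(2)} = 1.25302 + (1.25302 − 1.25572)/15 = 1.25284

1.253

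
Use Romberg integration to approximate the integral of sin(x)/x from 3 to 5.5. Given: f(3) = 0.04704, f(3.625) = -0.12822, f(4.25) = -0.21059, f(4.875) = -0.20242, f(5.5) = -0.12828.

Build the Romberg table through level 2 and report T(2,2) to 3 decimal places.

-0.380

T(0,0) (trapezoid, 1 panel, h=2.5000): -0.10155
T(1,0) (trapezoid, 2 panels, h=1.2500): -0.31401
T(2,0) (trapezoid, 4 panels, h=0.6250): -0.36366
T(1,1) = -0.31401 + (-0.31401 − (-0.10155))/3 = -0.38483
T(2,1) = -0.36366 + (-0.36366 − (-0.31401))/3 = -0.38021
T(2,2) = -0.38021 + (-0.38021 − (-0.38483))/15 = -0.37990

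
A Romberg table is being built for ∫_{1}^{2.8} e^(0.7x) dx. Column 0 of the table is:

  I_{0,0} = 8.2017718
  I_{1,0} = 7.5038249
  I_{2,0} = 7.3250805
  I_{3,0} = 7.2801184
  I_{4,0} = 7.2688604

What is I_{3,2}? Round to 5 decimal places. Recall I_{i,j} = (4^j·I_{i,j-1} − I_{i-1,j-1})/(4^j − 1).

7.26511

Richardson extrapolation on the trapezoidal column (denominator 4−1=3):
I_{2,1} = 7.3250805 + (7.3250805 − 7.5038249)/3 = 7.2654990
I_{3,1} = (4·7.2801184 − 7.3250805) / 3 = 7.2651310
I_{3,2} = 7.2651310 + (7.2651310 − 7.2654990)/15 = 7.2651065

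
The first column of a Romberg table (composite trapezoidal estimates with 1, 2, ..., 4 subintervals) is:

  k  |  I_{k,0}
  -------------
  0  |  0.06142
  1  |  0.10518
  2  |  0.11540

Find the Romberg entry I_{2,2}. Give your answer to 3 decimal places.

I_{1,1} = 0.10518 + (0.10518 − 0.06142)/3 = 0.11977
I_{2,1} = 0.11540 + (0.11540 − 0.10518)/3 = 0.11881
I_{2,2} = 0.11881 + (0.11881 − 0.11977)/15 = 0.11875

0.119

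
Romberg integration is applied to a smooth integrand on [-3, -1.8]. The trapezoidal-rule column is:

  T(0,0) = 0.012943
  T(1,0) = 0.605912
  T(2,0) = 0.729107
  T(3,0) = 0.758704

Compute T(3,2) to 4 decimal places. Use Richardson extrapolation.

Richardson extrapolation on the trapezoidal column (denominator 4−1=3):
T(2,1) = (4·0.729107 − 0.605912) / 3 = 0.770172
T(3,1) = (4·0.758704 − 0.729107) / 3 = 0.768570
T(3,2) = (16·0.768570 − 0.770172) / 15 = 0.768463

0.7685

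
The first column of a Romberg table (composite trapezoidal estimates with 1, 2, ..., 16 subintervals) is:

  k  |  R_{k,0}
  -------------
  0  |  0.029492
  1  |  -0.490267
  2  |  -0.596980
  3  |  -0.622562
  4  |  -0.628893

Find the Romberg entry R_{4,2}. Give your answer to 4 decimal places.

-0.6310

R_{3,1} = -0.622562 + (-0.622562 − (-0.596980))/3 = -0.631089
R_{4,1} = -0.628893 + (-0.628893 − (-0.622562))/3 = -0.631003
R_{4,2} = (16·(-0.631003) − (-0.631089)) / 15 = -0.630997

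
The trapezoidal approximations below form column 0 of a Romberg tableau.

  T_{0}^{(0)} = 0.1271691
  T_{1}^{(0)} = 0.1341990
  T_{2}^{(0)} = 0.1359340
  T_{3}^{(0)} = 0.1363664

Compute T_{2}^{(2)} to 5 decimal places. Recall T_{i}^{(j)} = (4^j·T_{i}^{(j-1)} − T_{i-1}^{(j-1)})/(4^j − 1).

Richardson extrapolation on the trapezoidal column (denominator 4−1=3):
T_{1}^{(1)} = 0.1341990 + (0.1341990 − 0.1271691)/3 = 0.1365423
T_{2}^{(1)} = (4·0.1359340 − 0.1341990) / 3 = 0.1365123
T_{2}^{(2)} = (16·0.1365123 − 0.1365423) / 15 = 0.1365103
(Column j=1 coincides with Simpson's rule on the same nodes.)

0.13651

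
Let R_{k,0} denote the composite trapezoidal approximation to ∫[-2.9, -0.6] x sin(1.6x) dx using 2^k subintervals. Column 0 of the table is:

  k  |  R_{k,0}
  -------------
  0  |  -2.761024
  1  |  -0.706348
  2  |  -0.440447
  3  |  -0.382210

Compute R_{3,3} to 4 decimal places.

R_{1,1} = -0.706348 + (-0.706348 − (-2.761024))/3 = -0.021456
R_{2,1} = -0.440447 + (-0.440447 − (-0.706348))/3 = -0.351813
R_{3,1} = (4·(-0.382210) − (-0.440447)) / 3 = -0.362798
R_{2,2} = -0.351813 + (-0.351813 − (-0.021456))/15 = -0.373837
R_{3,2} = (16·(-0.362798) − (-0.351813)) / 15 = -0.363530
R_{3,3} = (64·(-0.363530) − (-0.373837)) / 63 = -0.363366

-0.3634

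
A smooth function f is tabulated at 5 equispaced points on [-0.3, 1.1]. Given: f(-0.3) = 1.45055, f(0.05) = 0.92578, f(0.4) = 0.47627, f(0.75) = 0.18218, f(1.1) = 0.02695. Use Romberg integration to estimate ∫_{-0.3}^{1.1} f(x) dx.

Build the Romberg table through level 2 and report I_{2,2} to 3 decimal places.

0.801

I_{0,0} (trapezoid, 1 panel, h=1.4000): 1.03425
I_{1,0} (trapezoid, 2 panels, h=0.7000): 0.85051
I_{2,0} (trapezoid, 4 panels, h=0.3500): 0.81304
I_{1,1} = 0.85051 + (0.85051 − 1.03425)/3 = 0.78926
I_{2,1} = 0.81304 + (0.81304 − 0.85051)/3 = 0.80055
I_{2,2} = 0.80055 + (0.80055 − 0.78926)/15 = 0.80130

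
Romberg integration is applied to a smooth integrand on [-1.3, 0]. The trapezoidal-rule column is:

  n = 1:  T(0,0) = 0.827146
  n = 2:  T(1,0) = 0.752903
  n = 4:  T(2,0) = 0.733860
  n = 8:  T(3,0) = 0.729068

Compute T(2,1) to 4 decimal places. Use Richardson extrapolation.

Richardson extrapolation on the trapezoidal column (denominator 4−1=3):
T(2,1) = 0.733860 + (0.733860 − 0.752903)/3 = 0.727512
(Column j=1 coincides with Simpson's rule on the same nodes.)

0.7275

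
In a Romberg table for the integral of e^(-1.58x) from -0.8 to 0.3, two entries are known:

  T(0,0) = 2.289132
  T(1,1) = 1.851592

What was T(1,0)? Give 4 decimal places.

1.9610

From T(1,1) = (4·T(1,0) − T(0,0))/3, solve for T(1,0):
4·T(1,0) = 3·1.851592 + 2.289132 = 7.843908
T(1,0) = 1.960977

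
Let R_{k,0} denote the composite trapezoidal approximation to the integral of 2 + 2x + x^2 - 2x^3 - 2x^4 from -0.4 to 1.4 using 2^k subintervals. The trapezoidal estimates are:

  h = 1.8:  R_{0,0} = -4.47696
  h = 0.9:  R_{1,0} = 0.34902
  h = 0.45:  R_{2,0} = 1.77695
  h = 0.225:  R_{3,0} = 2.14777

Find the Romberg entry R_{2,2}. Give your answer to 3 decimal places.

2.273

R_{1,1} = (4·0.34902 − (-4.47696)) / 3 = 1.95768
R_{2,1} = 1.77695 + (1.77695 − 0.34902)/3 = 2.25293
R_{2,2} = 2.25293 + (2.25293 − 1.95768)/15 = 2.27261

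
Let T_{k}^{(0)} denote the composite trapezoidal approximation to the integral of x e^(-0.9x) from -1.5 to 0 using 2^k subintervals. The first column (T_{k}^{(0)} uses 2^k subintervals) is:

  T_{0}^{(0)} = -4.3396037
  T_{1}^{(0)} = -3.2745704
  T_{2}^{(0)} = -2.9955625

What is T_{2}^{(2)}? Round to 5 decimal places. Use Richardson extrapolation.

-2.90143

Richardson extrapolation on the trapezoidal column (denominator 4−1=3):
T_{1}^{(1)} = -3.2745704 + (-3.2745704 − (-4.3396037))/3 = -2.9195593
T_{2}^{(1)} = -2.9955625 + (-2.9955625 − (-3.2745704))/3 = -2.9025599
T_{2}^{(2)} = -2.9025599 + (-2.9025599 − (-2.9195593))/15 = -2.9014266
(Column j=1 coincides with Simpson's rule on the same nodes.)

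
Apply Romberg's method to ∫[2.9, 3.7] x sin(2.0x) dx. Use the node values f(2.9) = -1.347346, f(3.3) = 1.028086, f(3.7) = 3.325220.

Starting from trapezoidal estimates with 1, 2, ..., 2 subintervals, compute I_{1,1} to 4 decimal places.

0.8120

I_{0,0} (trapezoid, 1 panel, h=0.8000): 0.791150
I_{1,0} (trapezoid, 2 panels, h=0.4000): 0.806809
I_{1,1} = 0.806809 + (0.806809 − 0.791150)/3 = 0.812029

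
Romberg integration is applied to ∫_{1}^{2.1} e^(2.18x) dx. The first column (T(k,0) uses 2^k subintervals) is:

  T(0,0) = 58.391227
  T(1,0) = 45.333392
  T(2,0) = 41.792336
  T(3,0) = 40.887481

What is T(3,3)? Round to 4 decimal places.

T(1,1) = 45.333392 + (45.333392 − 58.391227)/3 = 40.980780
T(2,1) = 41.792336 + (41.792336 − 45.333392)/3 = 40.611984
T(3,1) = 40.887481 + (40.887481 − 41.792336)/3 = 40.585863
T(2,2) = 40.611984 + (40.611984 − 40.980780)/15 = 40.587398
T(3,2) = (16·40.585863 − 40.611984) / 15 = 40.584122
T(3,3) = 40.584122 + (40.584122 − 40.587398)/63 = 40.584070

40.5841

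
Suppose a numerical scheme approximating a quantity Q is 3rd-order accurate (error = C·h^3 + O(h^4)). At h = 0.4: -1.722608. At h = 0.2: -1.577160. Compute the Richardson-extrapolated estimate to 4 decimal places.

Extrapolated value = (8·A(h/2) − A(h)) / (8 − 1)
= (8·(-1.577160) − (-1.722608)) / 7
= -10.894672 / 7 = -1.556382

-1.5564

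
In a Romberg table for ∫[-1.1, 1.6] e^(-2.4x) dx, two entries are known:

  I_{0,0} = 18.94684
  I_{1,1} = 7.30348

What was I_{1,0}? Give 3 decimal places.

From I_{1,1} = (4·I_{1,0} − I_{0,0})/3, solve for I_{1,0}:
4·I_{1,0} = 3·7.30348 + 18.94684 = 40.85728
I_{1,0} = 10.21432

10.214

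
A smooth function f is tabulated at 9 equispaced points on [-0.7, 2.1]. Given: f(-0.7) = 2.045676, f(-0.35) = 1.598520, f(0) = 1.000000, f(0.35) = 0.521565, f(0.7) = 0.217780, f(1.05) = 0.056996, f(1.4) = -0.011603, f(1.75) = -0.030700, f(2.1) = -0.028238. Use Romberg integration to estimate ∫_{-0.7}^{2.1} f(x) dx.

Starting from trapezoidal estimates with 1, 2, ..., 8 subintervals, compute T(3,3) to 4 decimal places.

T(0,0) (trapezoid, 1 panel, h=2.8000): 2.824413
T(1,0) (trapezoid, 2 panels, h=1.4000): 1.717099
T(2,0) (trapezoid, 4 panels, h=0.7000): 1.550427
T(3,0) (trapezoid, 8 panels, h=0.3500): 1.526447
T(1,1) = 1.717099 + (1.717099 − 2.824413)/3 = 1.347994
T(2,1) = 1.550427 + (1.550427 − 1.717099)/3 = 1.494870
T(3,1) = 1.526447 + (1.526447 − 1.550427)/3 = 1.518454
T(2,2) = 1.494870 + (1.494870 − 1.347994)/15 = 1.504662
T(3,2) = 1.518454 + (1.518454 − 1.494870)/15 = 1.520026
T(3,3) = 1.520026 + (1.520026 − 1.504662)/63 = 1.520270

1.5203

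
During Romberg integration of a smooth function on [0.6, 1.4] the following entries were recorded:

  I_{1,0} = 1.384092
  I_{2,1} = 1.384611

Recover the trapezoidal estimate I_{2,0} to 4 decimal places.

From I_{2,1} = (4·I_{2,0} − I_{1,0})/3, solve for I_{2,0}:
4·I_{2,0} = 3·1.384611 + 1.384092 = 5.537925
I_{2,0} = 1.384481

1.3845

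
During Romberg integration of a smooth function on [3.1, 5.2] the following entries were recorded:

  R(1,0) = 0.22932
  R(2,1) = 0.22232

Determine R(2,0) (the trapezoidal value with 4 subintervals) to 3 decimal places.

0.224

From R(2,1) = (4·R(2,0) − R(1,0))/3, solve for R(2,0):
4·R(2,0) = 3·0.22232 + 0.22932 = 0.89628
R(2,0) = 0.22407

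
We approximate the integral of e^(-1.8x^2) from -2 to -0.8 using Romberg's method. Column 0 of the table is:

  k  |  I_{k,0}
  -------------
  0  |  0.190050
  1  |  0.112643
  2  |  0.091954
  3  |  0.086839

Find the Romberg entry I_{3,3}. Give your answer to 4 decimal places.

0.0851

Richardson extrapolation on the trapezoidal column (denominator 4−1=3):
I_{1,1} = (4·0.112643 − 0.190050) / 3 = 0.086841
I_{2,1} = 0.091954 + (0.091954 − 0.112643)/3 = 0.085058
I_{3,1} = 0.086839 + (0.086839 − 0.091954)/3 = 0.085134
I_{2,2} = 0.085058 + (0.085058 − 0.086841)/15 = 0.084939
I_{3,2} = (16·0.085134 − 0.085058) / 15 = 0.085139
I_{3,3} = (64·0.085139 − 0.084939) / 63 = 0.085142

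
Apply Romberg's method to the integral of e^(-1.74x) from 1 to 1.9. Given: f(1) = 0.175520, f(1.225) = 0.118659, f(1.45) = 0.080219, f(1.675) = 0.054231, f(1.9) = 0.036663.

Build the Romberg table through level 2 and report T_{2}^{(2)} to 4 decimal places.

T_{0}^{(0)} (trapezoid, 1 panel, h=0.9000): 0.095482
T_{1}^{(0)} (trapezoid, 2 panels, h=0.4500): 0.083840
T_{2}^{(0)} (trapezoid, 4 panels, h=0.2250): 0.080820
T_{1}^{(1)} = 0.083840 + (0.083840 − 0.095482)/3 = 0.079959
T_{2}^{(1)} = 0.080820 + (0.080820 − 0.083840)/3 = 0.079813
T_{2}^{(2)} = 0.079813 + (0.079813 − 0.079959)/15 = 0.079803

0.0798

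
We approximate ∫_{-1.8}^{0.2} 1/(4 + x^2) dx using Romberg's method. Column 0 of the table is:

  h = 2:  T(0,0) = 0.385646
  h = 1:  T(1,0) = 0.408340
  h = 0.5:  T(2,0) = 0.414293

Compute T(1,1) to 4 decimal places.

0.4159

Richardson extrapolation on the trapezoidal column (denominator 4−1=3):
T(1,1) = 0.408340 + (0.408340 − 0.385646)/3 = 0.415905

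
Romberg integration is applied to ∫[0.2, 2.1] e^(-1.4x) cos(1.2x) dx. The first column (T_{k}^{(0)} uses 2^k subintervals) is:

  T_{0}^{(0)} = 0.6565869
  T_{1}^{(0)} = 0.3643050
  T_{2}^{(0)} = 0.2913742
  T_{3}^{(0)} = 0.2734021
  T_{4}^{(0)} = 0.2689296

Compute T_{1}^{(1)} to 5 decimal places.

0.26688

Richardson extrapolation on the trapezoidal column (denominator 4−1=3):
T_{1}^{(1)} = (4·0.3643050 − 0.6565869) / 3 = 0.2668777
(Column j=1 coincides with Simpson's rule on the same nodes.)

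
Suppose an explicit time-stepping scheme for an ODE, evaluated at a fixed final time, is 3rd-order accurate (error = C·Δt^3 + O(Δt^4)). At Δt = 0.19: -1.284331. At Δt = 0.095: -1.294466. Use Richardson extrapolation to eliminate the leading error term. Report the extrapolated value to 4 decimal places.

The leading error scales as Δt^3; refining by a factor of 2 reduces it by 2^3 = 8.
Extrapolated value = (8·A(Δt/2) − A(Δt)) / (8 − 1)
= (8·(-1.294466) − (-1.284331)) / 7
= -9.071397 / 7 = -1.295914

-1.2959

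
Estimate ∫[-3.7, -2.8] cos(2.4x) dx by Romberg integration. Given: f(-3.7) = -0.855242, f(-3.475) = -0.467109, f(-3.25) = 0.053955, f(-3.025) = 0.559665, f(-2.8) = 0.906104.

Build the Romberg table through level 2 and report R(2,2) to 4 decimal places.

R(0,0) (trapezoid, 1 panel, h=0.9000): 0.022888
R(1,0) (trapezoid, 2 panels, h=0.4500): 0.035724
R(2,0) (trapezoid, 4 panels, h=0.2250): 0.038687
R(1,1) = 0.035724 + (0.035724 − 0.022888)/3 = 0.040003
R(2,1) = 0.038687 + (0.038687 − 0.035724)/3 = 0.039675
R(2,2) = 0.039675 + (0.039675 − 0.040003)/15 = 0.039653

0.0397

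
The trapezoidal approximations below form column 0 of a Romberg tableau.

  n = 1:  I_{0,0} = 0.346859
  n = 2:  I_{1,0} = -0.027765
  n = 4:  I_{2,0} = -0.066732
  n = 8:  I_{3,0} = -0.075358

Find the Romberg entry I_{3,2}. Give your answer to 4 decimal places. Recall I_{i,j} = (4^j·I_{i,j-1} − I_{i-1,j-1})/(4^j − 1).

-0.0781

Richardson extrapolation on the trapezoidal column (denominator 4−1=3):
I_{2,1} = -0.066732 + (-0.066732 − (-0.027765))/3 = -0.079721
I_{3,1} = (4·(-0.075358) − (-0.066732)) / 3 = -0.078233
I_{3,2} = (16·(-0.078233) − (-0.079721)) / 15 = -0.078134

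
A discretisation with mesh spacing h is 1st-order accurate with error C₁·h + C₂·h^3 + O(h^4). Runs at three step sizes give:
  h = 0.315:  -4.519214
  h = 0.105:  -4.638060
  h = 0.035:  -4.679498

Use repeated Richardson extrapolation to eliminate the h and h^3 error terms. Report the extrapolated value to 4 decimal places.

-4.7003

First eliminate the h term (factor 3^1 = 3):
  B₁ = (3·(-4.638060) − (-4.519214))/2 = -4.697483
  B₂ = (3·(-4.679498) − (-4.638060))/2 = -4.700217
Then eliminate the h^3 term (factor 3^3 = 27):
  (27·(-4.700217) − (-4.697483))/26 = -4.700322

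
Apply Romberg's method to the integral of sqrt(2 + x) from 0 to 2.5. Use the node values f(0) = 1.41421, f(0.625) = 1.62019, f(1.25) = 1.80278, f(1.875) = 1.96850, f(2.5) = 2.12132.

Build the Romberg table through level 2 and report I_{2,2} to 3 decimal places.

4.478

I_{0,0} (trapezoid, 1 panel, h=2.5000): 4.41941
I_{1,0} (trapezoid, 2 panels, h=1.2500): 4.46318
I_{2,0} (trapezoid, 4 panels, h=0.6250): 4.47452
I_{1,1} = 4.46318 + (4.46318 − 4.41941)/3 = 4.47777
I_{2,1} = 4.47452 + (4.47452 − 4.46318)/3 = 4.47830
I_{2,2} = 4.47830 + (4.47830 − 4.47777)/15 = 4.47834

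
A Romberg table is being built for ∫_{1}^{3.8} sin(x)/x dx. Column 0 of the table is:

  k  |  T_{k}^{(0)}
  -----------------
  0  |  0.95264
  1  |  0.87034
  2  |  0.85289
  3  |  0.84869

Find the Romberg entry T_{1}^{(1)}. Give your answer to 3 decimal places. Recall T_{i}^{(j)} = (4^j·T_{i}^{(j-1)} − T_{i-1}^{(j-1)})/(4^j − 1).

0.843

T_{1}^{(1)} = 0.87034 + (0.87034 − 0.95264)/3 = 0.84291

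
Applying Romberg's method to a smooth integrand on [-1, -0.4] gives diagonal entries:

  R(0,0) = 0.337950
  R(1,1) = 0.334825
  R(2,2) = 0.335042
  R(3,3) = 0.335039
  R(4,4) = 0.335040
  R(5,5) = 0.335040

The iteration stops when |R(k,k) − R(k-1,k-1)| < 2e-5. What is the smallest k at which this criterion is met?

|R(1,1) − R(0,0)| = 0.003125 ≥ 2e-5
|R(2,2) − R(1,1)| = 0.000217 ≥ 2e-5
|R(3,3) − R(2,2)| = 0.000003 < 2e-5

k = 3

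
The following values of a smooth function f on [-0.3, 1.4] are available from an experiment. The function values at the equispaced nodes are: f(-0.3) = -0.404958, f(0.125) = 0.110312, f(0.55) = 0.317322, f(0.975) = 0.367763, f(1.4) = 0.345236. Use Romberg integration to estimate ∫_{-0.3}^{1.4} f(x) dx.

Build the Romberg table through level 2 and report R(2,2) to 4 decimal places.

0.3530

R(0,0) (trapezoid, 1 panel, h=1.7000): -0.050764
R(1,0) (trapezoid, 2 panels, h=0.8500): 0.244342
R(2,0) (trapezoid, 4 panels, h=0.4250): 0.325353
R(1,1) = 0.244342 + (0.244342 − (-0.050764))/3 = 0.342711
R(2,1) = 0.325353 + (0.325353 − 0.244342)/3 = 0.352357
R(2,2) = 0.352357 + (0.352357 − 0.342711)/15 = 0.353000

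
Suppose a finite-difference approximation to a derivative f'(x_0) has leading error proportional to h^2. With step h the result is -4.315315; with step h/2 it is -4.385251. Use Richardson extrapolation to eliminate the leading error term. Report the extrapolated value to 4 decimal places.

-4.4086

Extrapolated value = (4·A(h/2) − A(h)) / (4 − 1)
= (4·(-4.385251) − (-4.315315)) / 3
= -13.225689 / 3 = -4.408563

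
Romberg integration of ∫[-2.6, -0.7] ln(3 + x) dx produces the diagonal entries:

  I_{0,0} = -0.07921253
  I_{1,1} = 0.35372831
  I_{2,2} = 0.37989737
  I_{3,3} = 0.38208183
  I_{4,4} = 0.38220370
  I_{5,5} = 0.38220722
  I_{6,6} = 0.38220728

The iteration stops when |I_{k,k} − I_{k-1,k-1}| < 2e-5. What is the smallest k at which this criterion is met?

|I_{1,1} − I_{0,0}| = 0.43294084 ≥ 2e-5
|I_{2,2} − I_{1,1}| = 0.02616906 ≥ 2e-5
|I_{3,3} − I_{2,2}| = 0.00218446 ≥ 2e-5
|I_{4,4} − I_{3,3}| = 0.00012187 ≥ 2e-5
|I_{5,5} − I_{4,4}| = 0.00000352 < 2e-5

k = 5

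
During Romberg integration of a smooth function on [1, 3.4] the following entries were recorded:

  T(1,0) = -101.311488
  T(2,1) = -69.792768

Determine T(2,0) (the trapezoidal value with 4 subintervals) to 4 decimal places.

-77.6724

From T(2,1) = (4·T(2,0) − T(1,0))/3, solve for T(2,0):
4·T(2,0) = 3·(-69.792768) + (-101.311488) = -310.689792
T(2,0) = -77.672448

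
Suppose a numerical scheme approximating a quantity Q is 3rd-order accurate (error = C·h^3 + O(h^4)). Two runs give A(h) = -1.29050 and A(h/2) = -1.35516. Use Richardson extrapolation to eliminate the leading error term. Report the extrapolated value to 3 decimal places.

The leading error scales as h^3; refining by a factor of 2 reduces it by 2^3 = 8.
Extrapolated value = (8·A(h/2) − A(h)) / (8 − 1)
= (8·(-1.35516) − (-1.29050)) / 7
= -9.55078 / 7 = -1.36440

-1.364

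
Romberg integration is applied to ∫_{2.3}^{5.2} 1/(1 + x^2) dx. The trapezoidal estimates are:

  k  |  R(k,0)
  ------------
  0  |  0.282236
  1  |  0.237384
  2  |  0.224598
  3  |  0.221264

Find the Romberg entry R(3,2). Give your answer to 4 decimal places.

0.2201

Richardson extrapolation on the trapezoidal column (denominator 4−1=3):
R(2,1) = (4·0.224598 − 0.237384) / 3 = 0.220336
R(3,1) = (4·0.221264 − 0.224598) / 3 = 0.220153
R(3,2) = 0.220153 + (0.220153 − 0.220336)/15 = 0.220141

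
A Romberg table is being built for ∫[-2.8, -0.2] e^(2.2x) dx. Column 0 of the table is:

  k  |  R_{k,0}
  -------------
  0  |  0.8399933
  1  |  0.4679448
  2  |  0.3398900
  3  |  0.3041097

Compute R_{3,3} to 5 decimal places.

0.29181

Richardson extrapolation on the trapezoidal column (denominator 4−1=3):
R_{1,1} = (4·0.4679448 − 0.8399933) / 3 = 0.3439286
R_{2,1} = 0.3398900 + (0.3398900 − 0.4679448)/3 = 0.2972051
R_{3,1} = (4·0.3041097 − 0.3398900) / 3 = 0.2921829
R_{2,2} = 0.2972051 + (0.2972051 − 0.3439286)/15 = 0.2940902
R_{3,2} = 0.2921829 + (0.2921829 − 0.2972051)/15 = 0.2918481
R_{3,3} = (64·0.2918481 − 0.2940902) / 63 = 0.2918125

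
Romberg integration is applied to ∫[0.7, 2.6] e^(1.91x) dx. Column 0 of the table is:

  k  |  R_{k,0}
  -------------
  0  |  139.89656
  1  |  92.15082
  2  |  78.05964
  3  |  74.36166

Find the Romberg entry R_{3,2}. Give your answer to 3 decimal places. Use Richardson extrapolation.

73.113

Richardson extrapolation on the trapezoidal column (denominator 4−1=3):
R_{2,1} = 78.05964 + (78.05964 − 92.15082)/3 = 73.36258
R_{3,1} = (4·74.36166 − 78.05964) / 3 = 73.12900
R_{3,2} = (16·73.12900 − 73.36258) / 15 = 73.11343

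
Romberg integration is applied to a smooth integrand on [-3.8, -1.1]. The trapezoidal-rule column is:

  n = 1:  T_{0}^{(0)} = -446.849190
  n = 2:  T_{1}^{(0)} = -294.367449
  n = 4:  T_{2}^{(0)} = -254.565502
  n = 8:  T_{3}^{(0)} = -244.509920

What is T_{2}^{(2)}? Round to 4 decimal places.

T_{1}^{(1)} = -294.367449 + (-294.367449 − (-446.849190))/3 = -243.540202
T_{2}^{(1)} = -254.565502 + (-254.565502 − (-294.367449))/3 = -241.298186
T_{2}^{(2)} = -241.298186 + (-241.298186 − (-243.540202))/15 = -241.148718
(Column j=1 coincides with Simpson's rule on the same nodes.)

-241.1487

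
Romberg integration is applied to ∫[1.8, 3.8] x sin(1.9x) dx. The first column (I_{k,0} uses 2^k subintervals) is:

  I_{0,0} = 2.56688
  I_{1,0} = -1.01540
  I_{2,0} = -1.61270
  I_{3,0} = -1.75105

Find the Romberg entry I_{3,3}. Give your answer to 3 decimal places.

-1.796

Richardson extrapolation on the trapezoidal column (denominator 4−1=3):
I_{1,1} = -1.01540 + (-1.01540 − 2.56688)/3 = -2.20949
I_{2,1} = (4·(-1.61270) − (-1.01540)) / 3 = -1.81180
I_{3,1} = (4·(-1.75105) − (-1.61270)) / 3 = -1.79717
I_{2,2} = -1.81180 + (-1.81180 − (-2.20949))/15 = -1.78529
I_{3,2} = (16·(-1.79717) − (-1.81180)) / 15 = -1.79619
I_{3,3} = (64·(-1.79619) − (-1.78529)) / 63 = -1.79636
(Column j=1 coincides with Simpson's rule on the same nodes.)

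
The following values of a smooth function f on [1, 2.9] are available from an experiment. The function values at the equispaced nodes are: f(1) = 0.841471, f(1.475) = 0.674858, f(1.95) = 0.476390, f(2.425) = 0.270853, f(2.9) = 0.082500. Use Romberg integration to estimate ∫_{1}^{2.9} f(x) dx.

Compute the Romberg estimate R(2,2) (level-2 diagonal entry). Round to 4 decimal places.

0.8961

R(0,0) (trapezoid, 1 panel, h=1.9000): 0.877772
R(1,0) (trapezoid, 2 panels, h=0.9500): 0.891457
R(2,0) (trapezoid, 4 panels, h=0.4750): 0.894941
R(1,1) = 0.891457 + (0.891457 − 0.877772)/3 = 0.896019
R(2,1) = 0.894941 + (0.894941 − 0.891457)/3 = 0.896102
R(2,2) = 0.896102 + (0.896102 − 0.896019)/15 = 0.896108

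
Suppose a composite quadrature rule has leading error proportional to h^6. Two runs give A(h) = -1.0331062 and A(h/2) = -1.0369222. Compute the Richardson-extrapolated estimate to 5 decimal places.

-1.03698

Extrapolated value = (64·A(h/2) − A(h)) / (64 − 1)
= (64·(-1.0369222) − (-1.0331062)) / 63
= -65.3299146 / 63 = -1.0369828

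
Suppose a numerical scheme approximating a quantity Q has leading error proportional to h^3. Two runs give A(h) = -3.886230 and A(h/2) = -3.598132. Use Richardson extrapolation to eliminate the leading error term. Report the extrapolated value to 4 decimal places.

-3.5570

Extrapolated value = (8·A(h/2) − A(h)) / (8 − 1)
= (8·(-3.598132) − (-3.886230)) / 7
= -24.898826 / 7 = -3.556975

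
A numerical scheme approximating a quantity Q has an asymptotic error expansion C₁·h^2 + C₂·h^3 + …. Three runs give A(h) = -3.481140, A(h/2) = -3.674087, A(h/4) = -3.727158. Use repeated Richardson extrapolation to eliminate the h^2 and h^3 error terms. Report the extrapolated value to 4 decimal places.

-3.7458

First eliminate the h^2 term (factor 2^2 = 4):
  B₁ = (4·(-3.674087) − (-3.481140))/3 = -3.738403
  B₂ = (4·(-3.727158) − (-3.674087))/3 = -3.744848
Then eliminate the h^3 term (factor 2^3 = 8):
  (8·(-3.744848) − (-3.738403))/7 = -3.745769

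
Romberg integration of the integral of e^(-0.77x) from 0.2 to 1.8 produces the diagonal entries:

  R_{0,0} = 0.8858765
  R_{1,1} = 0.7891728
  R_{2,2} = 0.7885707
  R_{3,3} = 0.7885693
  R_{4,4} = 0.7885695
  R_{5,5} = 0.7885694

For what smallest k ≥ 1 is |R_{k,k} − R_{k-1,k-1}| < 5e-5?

|R_{1,1} − R_{0,0}| = 0.0967037 ≥ 5e-5
|R_{2,2} − R_{1,1}| = 0.0006021 ≥ 5e-5
|R_{3,3} − R_{2,2}| = 0.0000014 < 5e-5

k = 3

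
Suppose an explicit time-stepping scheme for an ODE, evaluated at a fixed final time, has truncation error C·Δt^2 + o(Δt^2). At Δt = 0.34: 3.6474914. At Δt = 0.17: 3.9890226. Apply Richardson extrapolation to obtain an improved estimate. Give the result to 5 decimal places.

4.10287

The leading error scales as Δt^2; refining by a factor of 2 reduces it by 2^2 = 4.
Extrapolated value = (4·A(Δt/2) − A(Δt)) / (4 − 1)
= (4·3.9890226 − 3.6474914) / 3
= 12.3085990 / 3 = 4.1028663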